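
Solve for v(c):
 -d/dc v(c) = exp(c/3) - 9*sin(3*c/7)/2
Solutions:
 v(c) = C1 - 3*exp(c/3) - 21*cos(3*c/7)/2


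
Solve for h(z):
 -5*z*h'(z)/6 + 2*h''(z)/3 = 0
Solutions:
 h(z) = C1 + C2*erfi(sqrt(10)*z/4)


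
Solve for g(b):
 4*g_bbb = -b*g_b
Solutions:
 g(b) = C1 + Integral(C2*airyai(-2^(1/3)*b/2) + C3*airybi(-2^(1/3)*b/2), b)


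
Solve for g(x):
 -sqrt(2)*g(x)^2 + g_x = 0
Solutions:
 g(x) = -1/(C1 + sqrt(2)*x)


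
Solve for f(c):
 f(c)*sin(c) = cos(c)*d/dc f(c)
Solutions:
 f(c) = C1/cos(c)


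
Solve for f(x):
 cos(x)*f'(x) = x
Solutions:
 f(x) = C1 + Integral(x/cos(x), x)


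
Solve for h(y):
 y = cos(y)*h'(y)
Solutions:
 h(y) = C1 + Integral(y/cos(y), y)


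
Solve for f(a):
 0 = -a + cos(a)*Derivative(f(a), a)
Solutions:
 f(a) = C1 + Integral(a/cos(a), a)


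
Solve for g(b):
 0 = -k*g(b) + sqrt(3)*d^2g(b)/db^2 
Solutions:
 g(b) = C1*exp(-3^(3/4)*b*sqrt(k)/3) + C2*exp(3^(3/4)*b*sqrt(k)/3)


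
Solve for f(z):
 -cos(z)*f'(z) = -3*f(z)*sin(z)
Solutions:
 f(z) = C1/cos(z)^3


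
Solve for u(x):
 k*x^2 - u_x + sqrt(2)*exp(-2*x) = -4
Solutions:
 u(x) = C1 + k*x^3/3 + 4*x - sqrt(2)*exp(-2*x)/2


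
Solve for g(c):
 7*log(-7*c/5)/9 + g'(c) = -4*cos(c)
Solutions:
 g(c) = C1 - 7*c*log(-c)/9 - 7*c*log(7)/9 + 7*c/9 + 7*c*log(5)/9 - 4*sin(c)


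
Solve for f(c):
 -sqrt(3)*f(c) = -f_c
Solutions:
 f(c) = C1*exp(sqrt(3)*c)


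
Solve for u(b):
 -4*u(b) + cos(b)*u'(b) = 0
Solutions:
 u(b) = C1*(sin(b)^2 + 2*sin(b) + 1)/(sin(b)^2 - 2*sin(b) + 1)


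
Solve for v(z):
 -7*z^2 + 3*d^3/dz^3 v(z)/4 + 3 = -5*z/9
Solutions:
 v(z) = C1 + C2*z + C3*z^2 + 7*z^5/45 - 5*z^4/162 - 2*z^3/3


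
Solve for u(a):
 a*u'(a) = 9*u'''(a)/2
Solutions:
 u(a) = C1 + Integral(C2*airyai(6^(1/3)*a/3) + C3*airybi(6^(1/3)*a/3), a)


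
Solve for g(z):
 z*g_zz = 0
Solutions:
 g(z) = C1 + C2*z


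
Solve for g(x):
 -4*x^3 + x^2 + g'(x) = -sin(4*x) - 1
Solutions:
 g(x) = C1 + x^4 - x^3/3 - x + cos(4*x)/4


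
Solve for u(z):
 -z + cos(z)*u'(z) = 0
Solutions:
 u(z) = C1 + Integral(z/cos(z), z)


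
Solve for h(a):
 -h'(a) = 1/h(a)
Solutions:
 h(a) = -sqrt(C1 - 2*a)
 h(a) = sqrt(C1 - 2*a)


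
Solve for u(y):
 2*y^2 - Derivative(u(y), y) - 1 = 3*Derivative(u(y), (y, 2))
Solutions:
 u(y) = C1 + C2*exp(-y/3) + 2*y^3/3 - 6*y^2 + 35*y


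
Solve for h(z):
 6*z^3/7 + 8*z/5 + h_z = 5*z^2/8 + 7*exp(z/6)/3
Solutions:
 h(z) = C1 - 3*z^4/14 + 5*z^3/24 - 4*z^2/5 + 14*exp(z/6)


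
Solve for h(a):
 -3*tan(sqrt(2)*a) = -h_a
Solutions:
 h(a) = C1 - 3*sqrt(2)*log(cos(sqrt(2)*a))/2


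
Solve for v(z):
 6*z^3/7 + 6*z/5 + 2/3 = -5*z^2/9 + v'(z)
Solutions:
 v(z) = C1 + 3*z^4/14 + 5*z^3/27 + 3*z^2/5 + 2*z/3


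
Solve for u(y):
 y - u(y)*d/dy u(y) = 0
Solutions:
 u(y) = -sqrt(C1 + y^2)
 u(y) = sqrt(C1 + y^2)


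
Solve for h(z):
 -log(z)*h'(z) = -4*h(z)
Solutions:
 h(z) = C1*exp(4*li(z))


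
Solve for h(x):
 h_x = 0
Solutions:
 h(x) = C1


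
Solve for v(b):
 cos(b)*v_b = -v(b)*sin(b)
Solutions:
 v(b) = C1*cos(b)


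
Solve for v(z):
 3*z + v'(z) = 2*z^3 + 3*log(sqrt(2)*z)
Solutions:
 v(z) = C1 + z^4/2 - 3*z^2/2 + 3*z*log(z) - 3*z + 3*z*log(2)/2


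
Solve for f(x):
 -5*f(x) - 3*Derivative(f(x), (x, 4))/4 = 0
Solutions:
 f(x) = (C1*sin(3^(3/4)*5^(1/4)*x/3) + C2*cos(3^(3/4)*5^(1/4)*x/3))*exp(-3^(3/4)*5^(1/4)*x/3) + (C3*sin(3^(3/4)*5^(1/4)*x/3) + C4*cos(3^(3/4)*5^(1/4)*x/3))*exp(3^(3/4)*5^(1/4)*x/3)


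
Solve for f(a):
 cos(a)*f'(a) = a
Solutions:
 f(a) = C1 + Integral(a/cos(a), a)


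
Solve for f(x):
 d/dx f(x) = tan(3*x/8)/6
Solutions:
 f(x) = C1 - 4*log(cos(3*x/8))/9


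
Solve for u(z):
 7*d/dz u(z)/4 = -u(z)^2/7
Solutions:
 u(z) = 49/(C1 + 4*z)


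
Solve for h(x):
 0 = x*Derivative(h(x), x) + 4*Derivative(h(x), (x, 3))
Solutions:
 h(x) = C1 + Integral(C2*airyai(-2^(1/3)*x/2) + C3*airybi(-2^(1/3)*x/2), x)


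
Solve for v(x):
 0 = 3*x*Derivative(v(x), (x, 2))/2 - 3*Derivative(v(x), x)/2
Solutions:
 v(x) = C1 + C2*x^2


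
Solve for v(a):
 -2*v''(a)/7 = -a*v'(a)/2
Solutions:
 v(a) = C1 + C2*erfi(sqrt(14)*a/4)


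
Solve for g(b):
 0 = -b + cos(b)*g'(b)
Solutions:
 g(b) = C1 + Integral(b/cos(b), b)


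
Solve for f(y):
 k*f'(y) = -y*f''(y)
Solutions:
 f(y) = C1 + y^(1 - re(k))*(C2*sin(log(y)*Abs(im(k))) + C3*cos(log(y)*im(k)))


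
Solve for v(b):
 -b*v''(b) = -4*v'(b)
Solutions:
 v(b) = C1 + C2*b^5


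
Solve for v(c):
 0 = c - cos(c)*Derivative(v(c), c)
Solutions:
 v(c) = C1 + Integral(c/cos(c), c)


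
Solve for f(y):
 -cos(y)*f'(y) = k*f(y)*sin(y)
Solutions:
 f(y) = C1*exp(k*log(cos(y)))


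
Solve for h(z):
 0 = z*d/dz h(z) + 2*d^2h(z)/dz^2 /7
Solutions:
 h(z) = C1 + C2*erf(sqrt(7)*z/2)


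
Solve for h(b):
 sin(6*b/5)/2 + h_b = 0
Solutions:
 h(b) = C1 + 5*cos(6*b/5)/12


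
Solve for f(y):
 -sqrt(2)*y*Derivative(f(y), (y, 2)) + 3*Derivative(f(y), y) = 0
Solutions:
 f(y) = C1 + C2*y^(1 + 3*sqrt(2)/2)


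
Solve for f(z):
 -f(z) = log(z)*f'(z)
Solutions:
 f(z) = C1*exp(-li(z))


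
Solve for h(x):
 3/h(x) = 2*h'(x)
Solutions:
 h(x) = -sqrt(C1 + 3*x)
 h(x) = sqrt(C1 + 3*x)


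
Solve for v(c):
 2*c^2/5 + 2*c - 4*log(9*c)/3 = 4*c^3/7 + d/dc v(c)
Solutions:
 v(c) = C1 - c^4/7 + 2*c^3/15 + c^2 - 4*c*log(c)/3 - 8*c*log(3)/3 + 4*c/3


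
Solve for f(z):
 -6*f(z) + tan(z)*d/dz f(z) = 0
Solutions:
 f(z) = C1*sin(z)^6


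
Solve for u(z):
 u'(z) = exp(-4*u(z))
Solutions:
 u(z) = log(-I*(C1 + 4*z)^(1/4))
 u(z) = log(I*(C1 + 4*z)^(1/4))
 u(z) = log(-(C1 + 4*z)^(1/4))
 u(z) = log(C1 + 4*z)/4


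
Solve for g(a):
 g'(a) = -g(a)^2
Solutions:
 g(a) = 1/(C1 + a)


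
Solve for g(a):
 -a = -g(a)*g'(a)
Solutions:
 g(a) = -sqrt(C1 + a^2)
 g(a) = sqrt(C1 + a^2)


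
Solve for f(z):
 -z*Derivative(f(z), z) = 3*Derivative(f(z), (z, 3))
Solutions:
 f(z) = C1 + Integral(C2*airyai(-3^(2/3)*z/3) + C3*airybi(-3^(2/3)*z/3), z)


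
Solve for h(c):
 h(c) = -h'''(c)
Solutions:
 h(c) = C3*exp(-c) + (C1*sin(sqrt(3)*c/2) + C2*cos(sqrt(3)*c/2))*exp(c/2)


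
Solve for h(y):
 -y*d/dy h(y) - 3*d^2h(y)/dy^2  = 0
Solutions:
 h(y) = C1 + C2*erf(sqrt(6)*y/6)


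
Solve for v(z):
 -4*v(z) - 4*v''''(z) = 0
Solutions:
 v(z) = (C1*sin(sqrt(2)*z/2) + C2*cos(sqrt(2)*z/2))*exp(-sqrt(2)*z/2) + (C3*sin(sqrt(2)*z/2) + C4*cos(sqrt(2)*z/2))*exp(sqrt(2)*z/2)


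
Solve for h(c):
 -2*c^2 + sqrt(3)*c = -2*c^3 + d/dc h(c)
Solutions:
 h(c) = C1 + c^4/2 - 2*c^3/3 + sqrt(3)*c^2/2


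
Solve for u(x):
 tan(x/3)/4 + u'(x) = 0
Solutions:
 u(x) = C1 + 3*log(cos(x/3))/4


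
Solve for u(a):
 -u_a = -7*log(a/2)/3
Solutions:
 u(a) = C1 + 7*a*log(a)/3 - 7*a/3 - 7*a*log(2)/3


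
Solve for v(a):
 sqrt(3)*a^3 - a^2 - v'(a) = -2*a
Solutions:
 v(a) = C1 + sqrt(3)*a^4/4 - a^3/3 + a^2


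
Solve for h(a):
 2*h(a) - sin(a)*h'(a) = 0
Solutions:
 h(a) = C1*(cos(a) - 1)/(cos(a) + 1)


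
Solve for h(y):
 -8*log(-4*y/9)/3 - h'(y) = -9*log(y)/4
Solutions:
 h(y) = C1 - 5*y*log(y)/12 + y*(-64*log(2) + 5 + 64*log(3) - 32*I*pi)/12


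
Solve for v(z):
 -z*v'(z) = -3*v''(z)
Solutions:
 v(z) = C1 + C2*erfi(sqrt(6)*z/6)


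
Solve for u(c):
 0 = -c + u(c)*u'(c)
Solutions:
 u(c) = -sqrt(C1 + c^2)
 u(c) = sqrt(C1 + c^2)


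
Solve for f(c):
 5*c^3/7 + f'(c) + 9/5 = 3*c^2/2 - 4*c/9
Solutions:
 f(c) = C1 - 5*c^4/28 + c^3/2 - 2*c^2/9 - 9*c/5


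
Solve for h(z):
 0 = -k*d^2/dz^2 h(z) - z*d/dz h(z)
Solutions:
 h(z) = C1 + C2*sqrt(k)*erf(sqrt(2)*z*sqrt(1/k)/2)


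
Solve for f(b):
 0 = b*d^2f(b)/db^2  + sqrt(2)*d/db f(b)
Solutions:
 f(b) = C1 + C2*b^(1 - sqrt(2))


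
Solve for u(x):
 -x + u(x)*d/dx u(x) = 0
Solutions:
 u(x) = -sqrt(C1 + x^2)
 u(x) = sqrt(C1 + x^2)


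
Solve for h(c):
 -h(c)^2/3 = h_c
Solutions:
 h(c) = 3/(C1 + c)


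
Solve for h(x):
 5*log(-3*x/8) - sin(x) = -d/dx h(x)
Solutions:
 h(x) = C1 - 5*x*log(-x) - 5*x*log(3) + 5*x + 15*x*log(2) - cos(x)


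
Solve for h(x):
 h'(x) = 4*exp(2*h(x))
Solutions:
 h(x) = log(-sqrt(-1/(C1 + 4*x))) - log(2)/2
 h(x) = log(-1/(C1 + 4*x))/2 - log(2)/2


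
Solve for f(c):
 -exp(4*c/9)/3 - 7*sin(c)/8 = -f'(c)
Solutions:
 f(c) = C1 + 3*exp(4*c/9)/4 - 7*cos(c)/8


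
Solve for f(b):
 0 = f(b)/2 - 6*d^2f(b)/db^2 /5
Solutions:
 f(b) = C1*exp(-sqrt(15)*b/6) + C2*exp(sqrt(15)*b/6)


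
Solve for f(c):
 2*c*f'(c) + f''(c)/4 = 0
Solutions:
 f(c) = C1 + C2*erf(2*c)


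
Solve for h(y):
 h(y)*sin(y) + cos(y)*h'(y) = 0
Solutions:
 h(y) = C1*cos(y)


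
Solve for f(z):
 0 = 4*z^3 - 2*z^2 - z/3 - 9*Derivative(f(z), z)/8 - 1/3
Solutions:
 f(z) = C1 + 8*z^4/9 - 16*z^3/27 - 4*z^2/27 - 8*z/27


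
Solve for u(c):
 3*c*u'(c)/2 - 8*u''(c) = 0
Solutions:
 u(c) = C1 + C2*erfi(sqrt(6)*c/8)


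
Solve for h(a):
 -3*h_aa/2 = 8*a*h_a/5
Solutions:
 h(a) = C1 + C2*erf(2*sqrt(30)*a/15)


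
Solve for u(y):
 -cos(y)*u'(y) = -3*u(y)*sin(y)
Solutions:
 u(y) = C1/cos(y)^3


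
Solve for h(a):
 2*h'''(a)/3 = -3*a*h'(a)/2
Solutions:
 h(a) = C1 + Integral(C2*airyai(-2^(1/3)*3^(2/3)*a/2) + C3*airybi(-2^(1/3)*3^(2/3)*a/2), a)


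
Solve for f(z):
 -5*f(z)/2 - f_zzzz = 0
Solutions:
 f(z) = (C1*sin(10^(1/4)*z/2) + C2*cos(10^(1/4)*z/2))*exp(-10^(1/4)*z/2) + (C3*sin(10^(1/4)*z/2) + C4*cos(10^(1/4)*z/2))*exp(10^(1/4)*z/2)


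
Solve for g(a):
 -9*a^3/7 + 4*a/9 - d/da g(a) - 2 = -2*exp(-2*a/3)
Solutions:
 g(a) = C1 - 9*a^4/28 + 2*a^2/9 - 2*a - 3*exp(-2*a/3)


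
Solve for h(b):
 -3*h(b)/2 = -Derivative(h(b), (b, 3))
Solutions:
 h(b) = C3*exp(2^(2/3)*3^(1/3)*b/2) + (C1*sin(2^(2/3)*3^(5/6)*b/4) + C2*cos(2^(2/3)*3^(5/6)*b/4))*exp(-2^(2/3)*3^(1/3)*b/4)


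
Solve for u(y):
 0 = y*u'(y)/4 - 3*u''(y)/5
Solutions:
 u(y) = C1 + C2*erfi(sqrt(30)*y/12)


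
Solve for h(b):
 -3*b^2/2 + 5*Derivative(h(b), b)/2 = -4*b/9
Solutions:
 h(b) = C1 + b^3/5 - 4*b^2/45


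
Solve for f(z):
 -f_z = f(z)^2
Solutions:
 f(z) = 1/(C1 + z)


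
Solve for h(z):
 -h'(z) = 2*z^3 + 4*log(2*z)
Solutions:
 h(z) = C1 - z^4/2 - 4*z*log(z) - z*log(16) + 4*z


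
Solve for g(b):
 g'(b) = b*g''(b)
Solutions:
 g(b) = C1 + C2*b^2


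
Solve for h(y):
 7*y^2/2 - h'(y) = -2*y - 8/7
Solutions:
 h(y) = C1 + 7*y^3/6 + y^2 + 8*y/7


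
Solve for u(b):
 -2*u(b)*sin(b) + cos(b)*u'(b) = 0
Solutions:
 u(b) = C1/cos(b)^2


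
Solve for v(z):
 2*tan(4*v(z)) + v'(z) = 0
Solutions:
 v(z) = -asin(C1*exp(-8*z))/4 + pi/4
 v(z) = asin(C1*exp(-8*z))/4


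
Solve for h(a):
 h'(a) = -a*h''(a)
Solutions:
 h(a) = C1 + C2*log(a)


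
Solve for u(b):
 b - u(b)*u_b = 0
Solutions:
 u(b) = -sqrt(C1 + b^2)
 u(b) = sqrt(C1 + b^2)


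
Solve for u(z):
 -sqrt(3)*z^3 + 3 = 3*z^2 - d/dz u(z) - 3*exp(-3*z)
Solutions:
 u(z) = C1 + sqrt(3)*z^4/4 + z^3 - 3*z + exp(-3*z)


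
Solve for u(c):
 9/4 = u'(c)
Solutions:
 u(c) = C1 + 9*c/4


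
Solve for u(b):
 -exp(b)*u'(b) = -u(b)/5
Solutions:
 u(b) = C1*exp(-exp(-b)/5)


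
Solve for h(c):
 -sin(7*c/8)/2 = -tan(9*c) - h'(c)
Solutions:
 h(c) = C1 + log(cos(9*c))/9 - 4*cos(7*c/8)/7


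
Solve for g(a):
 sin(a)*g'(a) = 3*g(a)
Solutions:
 g(a) = C1*(cos(a) - 1)^(3/2)/(cos(a) + 1)^(3/2)


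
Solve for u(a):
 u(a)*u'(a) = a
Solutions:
 u(a) = -sqrt(C1 + a^2)
 u(a) = sqrt(C1 + a^2)


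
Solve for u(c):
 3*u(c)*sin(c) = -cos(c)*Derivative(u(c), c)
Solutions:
 u(c) = C1*cos(c)^3


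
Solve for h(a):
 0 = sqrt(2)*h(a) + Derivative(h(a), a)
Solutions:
 h(a) = C1*exp(-sqrt(2)*a)


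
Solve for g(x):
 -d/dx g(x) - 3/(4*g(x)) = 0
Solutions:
 g(x) = -sqrt(C1 - 6*x)/2
 g(x) = sqrt(C1 - 6*x)/2


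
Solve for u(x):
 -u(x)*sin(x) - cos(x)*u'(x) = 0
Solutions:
 u(x) = C1*cos(x)


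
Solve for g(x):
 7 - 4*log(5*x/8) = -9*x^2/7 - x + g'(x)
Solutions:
 g(x) = C1 + 3*x^3/7 + x^2/2 - 4*x*log(x) + x*log(4096/625) + 11*x


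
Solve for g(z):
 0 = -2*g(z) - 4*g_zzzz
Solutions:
 g(z) = (C1*sin(2^(1/4)*z/2) + C2*cos(2^(1/4)*z/2))*exp(-2^(1/4)*z/2) + (C3*sin(2^(1/4)*z/2) + C4*cos(2^(1/4)*z/2))*exp(2^(1/4)*z/2)


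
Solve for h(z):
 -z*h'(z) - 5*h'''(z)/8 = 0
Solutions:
 h(z) = C1 + Integral(C2*airyai(-2*5^(2/3)*z/5) + C3*airybi(-2*5^(2/3)*z/5), z)


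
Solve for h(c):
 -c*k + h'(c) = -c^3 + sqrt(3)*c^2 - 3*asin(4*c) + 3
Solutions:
 h(c) = C1 - c^4/4 + sqrt(3)*c^3/3 + c^2*k/2 - 3*c*asin(4*c) + 3*c - 3*sqrt(1 - 16*c^2)/4


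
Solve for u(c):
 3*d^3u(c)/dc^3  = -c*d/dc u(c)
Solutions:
 u(c) = C1 + Integral(C2*airyai(-3^(2/3)*c/3) + C3*airybi(-3^(2/3)*c/3), c)


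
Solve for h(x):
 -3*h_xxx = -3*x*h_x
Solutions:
 h(x) = C1 + Integral(C2*airyai(x) + C3*airybi(x), x)


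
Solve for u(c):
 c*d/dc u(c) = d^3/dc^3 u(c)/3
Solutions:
 u(c) = C1 + Integral(C2*airyai(3^(1/3)*c) + C3*airybi(3^(1/3)*c), c)


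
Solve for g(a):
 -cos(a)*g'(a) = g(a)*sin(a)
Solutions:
 g(a) = C1*cos(a)


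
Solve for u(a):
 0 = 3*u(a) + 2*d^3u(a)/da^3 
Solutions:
 u(a) = C3*exp(-2^(2/3)*3^(1/3)*a/2) + (C1*sin(2^(2/3)*3^(5/6)*a/4) + C2*cos(2^(2/3)*3^(5/6)*a/4))*exp(2^(2/3)*3^(1/3)*a/4)


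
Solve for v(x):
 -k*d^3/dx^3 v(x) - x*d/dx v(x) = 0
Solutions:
 v(x) = C1 + Integral(C2*airyai(x*(-1/k)^(1/3)) + C3*airybi(x*(-1/k)^(1/3)), x)


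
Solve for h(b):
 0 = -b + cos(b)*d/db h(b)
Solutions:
 h(b) = C1 + Integral(b/cos(b), b)


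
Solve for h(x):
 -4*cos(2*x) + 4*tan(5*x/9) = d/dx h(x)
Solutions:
 h(x) = C1 - 36*log(cos(5*x/9))/5 - 2*sin(2*x)


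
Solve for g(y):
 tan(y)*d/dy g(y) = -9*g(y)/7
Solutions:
 g(y) = C1/sin(y)^(9/7)


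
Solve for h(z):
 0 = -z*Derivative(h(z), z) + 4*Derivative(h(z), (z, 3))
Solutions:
 h(z) = C1 + Integral(C2*airyai(2^(1/3)*z/2) + C3*airybi(2^(1/3)*z/2), z)


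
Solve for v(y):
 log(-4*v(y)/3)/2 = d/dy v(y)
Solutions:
 -2*Integral(1/(log(-_y) - log(3) + 2*log(2)), (_y, v(y))) = C1 - y


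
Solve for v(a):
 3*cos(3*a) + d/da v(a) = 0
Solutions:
 v(a) = C1 - sin(3*a)


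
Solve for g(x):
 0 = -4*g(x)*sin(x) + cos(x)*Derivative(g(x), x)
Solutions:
 g(x) = C1/cos(x)^4


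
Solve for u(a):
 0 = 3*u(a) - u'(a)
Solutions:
 u(a) = C1*exp(3*a)


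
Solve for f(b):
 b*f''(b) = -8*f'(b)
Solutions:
 f(b) = C1 + C2/b^7


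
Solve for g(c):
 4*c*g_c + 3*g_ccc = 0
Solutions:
 g(c) = C1 + Integral(C2*airyai(-6^(2/3)*c/3) + C3*airybi(-6^(2/3)*c/3), c)


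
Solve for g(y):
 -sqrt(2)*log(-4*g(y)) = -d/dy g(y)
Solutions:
 -sqrt(2)*Integral(1/(log(-_y) + 2*log(2)), (_y, g(y)))/2 = C1 - y


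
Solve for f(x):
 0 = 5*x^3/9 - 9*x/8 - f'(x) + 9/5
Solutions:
 f(x) = C1 + 5*x^4/36 - 9*x^2/16 + 9*x/5


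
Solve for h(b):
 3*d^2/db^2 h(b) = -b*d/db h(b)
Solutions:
 h(b) = C1 + C2*erf(sqrt(6)*b/6)


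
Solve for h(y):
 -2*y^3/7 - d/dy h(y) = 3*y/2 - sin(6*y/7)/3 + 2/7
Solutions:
 h(y) = C1 - y^4/14 - 3*y^2/4 - 2*y/7 - 7*cos(6*y/7)/18


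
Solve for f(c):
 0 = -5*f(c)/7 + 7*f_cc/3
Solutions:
 f(c) = C1*exp(-sqrt(15)*c/7) + C2*exp(sqrt(15)*c/7)


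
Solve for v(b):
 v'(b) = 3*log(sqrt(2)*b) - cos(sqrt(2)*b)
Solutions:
 v(b) = C1 + 3*b*log(b) - 3*b + 3*b*log(2)/2 - sqrt(2)*sin(sqrt(2)*b)/2


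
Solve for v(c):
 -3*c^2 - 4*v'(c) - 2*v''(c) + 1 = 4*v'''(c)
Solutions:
 v(c) = C1 - c^3/4 + 3*c^2/8 + 11*c/8 + (C2*sin(sqrt(15)*c/4) + C3*cos(sqrt(15)*c/4))*exp(-c/4)


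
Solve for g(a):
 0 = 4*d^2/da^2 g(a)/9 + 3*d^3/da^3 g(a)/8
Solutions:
 g(a) = C1 + C2*a + C3*exp(-32*a/27)


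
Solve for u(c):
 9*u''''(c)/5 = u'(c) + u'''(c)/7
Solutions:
 u(c) = C1 + C2*exp(c*(-2^(2/3)*5^(1/3)*(189*sqrt(15755061) + 750191)^(1/3) - 10*2^(1/3)*5^(2/3)/(189*sqrt(15755061) + 750191)^(1/3) + 20)/756)*sin(10^(1/3)*sqrt(3)*c*(-2^(1/3)*(189*sqrt(15755061) + 750191)^(1/3) + 10*5^(1/3)/(189*sqrt(15755061) + 750191)^(1/3))/756) + C3*exp(c*(-2^(2/3)*5^(1/3)*(189*sqrt(15755061) + 750191)^(1/3) - 10*2^(1/3)*5^(2/3)/(189*sqrt(15755061) + 750191)^(1/3) + 20)/756)*cos(10^(1/3)*sqrt(3)*c*(-2^(1/3)*(189*sqrt(15755061) + 750191)^(1/3) + 10*5^(1/3)/(189*sqrt(15755061) + 750191)^(1/3))/756) + C4*exp(c*(10*2^(1/3)*5^(2/3)/(189*sqrt(15755061) + 750191)^(1/3) + 10 + 2^(2/3)*5^(1/3)*(189*sqrt(15755061) + 750191)^(1/3))/378)


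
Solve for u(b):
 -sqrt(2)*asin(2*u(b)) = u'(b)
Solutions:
 Integral(1/asin(2*_y), (_y, u(b))) = C1 - sqrt(2)*b


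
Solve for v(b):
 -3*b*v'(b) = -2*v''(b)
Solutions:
 v(b) = C1 + C2*erfi(sqrt(3)*b/2)


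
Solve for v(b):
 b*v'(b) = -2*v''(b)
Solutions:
 v(b) = C1 + C2*erf(b/2)


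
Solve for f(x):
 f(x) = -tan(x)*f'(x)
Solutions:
 f(x) = C1/sin(x)


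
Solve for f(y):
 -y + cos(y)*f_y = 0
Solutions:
 f(y) = C1 + Integral(y/cos(y), y)


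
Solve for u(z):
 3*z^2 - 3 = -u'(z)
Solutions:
 u(z) = C1 - z^3 + 3*z


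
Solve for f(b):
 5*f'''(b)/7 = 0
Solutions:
 f(b) = C1 + C2*b + C3*b^2


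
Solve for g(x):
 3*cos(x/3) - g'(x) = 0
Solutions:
 g(x) = C1 + 9*sin(x/3)


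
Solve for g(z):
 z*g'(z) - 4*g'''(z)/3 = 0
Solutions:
 g(z) = C1 + Integral(C2*airyai(6^(1/3)*z/2) + C3*airybi(6^(1/3)*z/2), z)


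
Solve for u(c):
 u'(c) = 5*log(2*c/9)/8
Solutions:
 u(c) = C1 + 5*c*log(c)/8 - 5*c*log(3)/4 - 5*c/8 + 5*c*log(2)/8


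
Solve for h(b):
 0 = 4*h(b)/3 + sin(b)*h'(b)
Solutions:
 h(b) = C1*(cos(b) + 1)^(2/3)/(cos(b) - 1)^(2/3)


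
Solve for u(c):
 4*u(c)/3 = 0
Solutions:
 u(c) = 0


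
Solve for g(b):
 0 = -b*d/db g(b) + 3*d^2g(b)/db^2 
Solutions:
 g(b) = C1 + C2*erfi(sqrt(6)*b/6)


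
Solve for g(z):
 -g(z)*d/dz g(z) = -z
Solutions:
 g(z) = -sqrt(C1 + z^2)
 g(z) = sqrt(C1 + z^2)


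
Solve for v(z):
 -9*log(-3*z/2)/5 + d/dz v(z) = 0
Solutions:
 v(z) = C1 + 9*z*log(-z)/5 + 9*z*(-1 - log(2) + log(3))/5


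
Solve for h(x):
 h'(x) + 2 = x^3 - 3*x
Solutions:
 h(x) = C1 + x^4/4 - 3*x^2/2 - 2*x


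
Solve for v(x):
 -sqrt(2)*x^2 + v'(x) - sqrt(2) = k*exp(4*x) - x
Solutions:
 v(x) = C1 + k*exp(4*x)/4 + sqrt(2)*x^3/3 - x^2/2 + sqrt(2)*x


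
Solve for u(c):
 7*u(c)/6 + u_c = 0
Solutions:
 u(c) = C1*exp(-7*c/6)


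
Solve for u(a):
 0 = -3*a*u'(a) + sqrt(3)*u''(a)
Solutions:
 u(a) = C1 + C2*erfi(sqrt(2)*3^(1/4)*a/2)


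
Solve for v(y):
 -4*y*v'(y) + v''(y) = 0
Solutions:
 v(y) = C1 + C2*erfi(sqrt(2)*y)


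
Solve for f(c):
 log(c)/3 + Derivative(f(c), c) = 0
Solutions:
 f(c) = C1 - c*log(c)/3 + c/3


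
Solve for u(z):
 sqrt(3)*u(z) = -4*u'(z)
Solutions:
 u(z) = C1*exp(-sqrt(3)*z/4)


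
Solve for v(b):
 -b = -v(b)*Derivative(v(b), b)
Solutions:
 v(b) = -sqrt(C1 + b^2)
 v(b) = sqrt(C1 + b^2)


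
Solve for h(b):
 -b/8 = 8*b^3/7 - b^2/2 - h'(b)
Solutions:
 h(b) = C1 + 2*b^4/7 - b^3/6 + b^2/16


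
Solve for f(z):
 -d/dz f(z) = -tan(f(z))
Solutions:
 f(z) = pi - asin(C1*exp(z))
 f(z) = asin(C1*exp(z))


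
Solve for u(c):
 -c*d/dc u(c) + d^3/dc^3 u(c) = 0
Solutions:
 u(c) = C1 + Integral(C2*airyai(c) + C3*airybi(c), c)


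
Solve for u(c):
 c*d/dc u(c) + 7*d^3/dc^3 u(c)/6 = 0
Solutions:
 u(c) = C1 + Integral(C2*airyai(-6^(1/3)*7^(2/3)*c/7) + C3*airybi(-6^(1/3)*7^(2/3)*c/7), c)


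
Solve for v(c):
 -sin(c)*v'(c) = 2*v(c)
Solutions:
 v(c) = C1*(cos(c) + 1)/(cos(c) - 1)


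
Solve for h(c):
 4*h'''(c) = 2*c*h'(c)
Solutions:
 h(c) = C1 + Integral(C2*airyai(2^(2/3)*c/2) + C3*airybi(2^(2/3)*c/2), c)


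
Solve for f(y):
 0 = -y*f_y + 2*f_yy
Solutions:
 f(y) = C1 + C2*erfi(y/2)


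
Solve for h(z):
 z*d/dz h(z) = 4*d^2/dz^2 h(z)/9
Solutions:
 h(z) = C1 + C2*erfi(3*sqrt(2)*z/4)


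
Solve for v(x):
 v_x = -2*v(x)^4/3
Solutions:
 v(x) = (-1 - sqrt(3)*I)*(1/(C1 + 2*x))^(1/3)/2
 v(x) = (-1 + sqrt(3)*I)*(1/(C1 + 2*x))^(1/3)/2
 v(x) = (1/(C1 + 2*x))^(1/3)


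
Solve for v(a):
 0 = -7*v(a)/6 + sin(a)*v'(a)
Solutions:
 v(a) = C1*(cos(a) - 1)^(7/12)/(cos(a) + 1)^(7/12)


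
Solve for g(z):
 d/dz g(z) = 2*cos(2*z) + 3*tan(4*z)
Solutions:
 g(z) = C1 - 3*log(cos(4*z))/4 + sin(2*z)


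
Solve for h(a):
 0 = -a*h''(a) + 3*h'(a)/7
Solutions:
 h(a) = C1 + C2*a^(10/7)


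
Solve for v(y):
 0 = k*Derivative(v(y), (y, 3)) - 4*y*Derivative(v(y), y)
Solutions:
 v(y) = C1 + Integral(C2*airyai(2^(2/3)*y*(1/k)^(1/3)) + C3*airybi(2^(2/3)*y*(1/k)^(1/3)), y)


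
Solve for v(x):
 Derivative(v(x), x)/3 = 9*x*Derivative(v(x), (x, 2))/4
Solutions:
 v(x) = C1 + C2*x^(31/27)


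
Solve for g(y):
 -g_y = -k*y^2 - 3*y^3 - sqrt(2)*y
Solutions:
 g(y) = C1 + k*y^3/3 + 3*y^4/4 + sqrt(2)*y^2/2


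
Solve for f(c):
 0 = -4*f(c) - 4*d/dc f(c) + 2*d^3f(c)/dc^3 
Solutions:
 f(c) = C1*exp(-c*(2/(sqrt(57)/9 + 1)^(1/3) + 3*(sqrt(57)/9 + 1)^(1/3))/6)*sin(sqrt(3)*c*(-3*(sqrt(57)/9 + 1)^(1/3) + 2/(sqrt(57)/9 + 1)^(1/3))/6) + C2*exp(-c*(2/(sqrt(57)/9 + 1)^(1/3) + 3*(sqrt(57)/9 + 1)^(1/3))/6)*cos(sqrt(3)*c*(-3*(sqrt(57)/9 + 1)^(1/3) + 2/(sqrt(57)/9 + 1)^(1/3))/6) + C3*exp(c*(2/(3*(sqrt(57)/9 + 1)^(1/3)) + (sqrt(57)/9 + 1)^(1/3)))


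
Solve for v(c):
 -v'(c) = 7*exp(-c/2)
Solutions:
 v(c) = C1 + 14*exp(-c/2)


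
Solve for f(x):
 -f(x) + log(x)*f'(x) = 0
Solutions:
 f(x) = C1*exp(li(x))


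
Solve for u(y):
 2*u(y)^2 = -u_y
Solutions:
 u(y) = 1/(C1 + 2*y)


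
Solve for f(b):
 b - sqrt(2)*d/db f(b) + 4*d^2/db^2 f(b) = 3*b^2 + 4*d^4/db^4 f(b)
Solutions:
 f(b) = C1 + C2*exp(sqrt(2)*b/2) + C3*exp(b*(-sqrt(2) + sqrt(10))/4) + C4*exp(-b*(sqrt(2) + sqrt(10))/4) - sqrt(2)*b^3/2 - 6*b^2 + sqrt(2)*b^2/4 - 24*sqrt(2)*b + 2*b


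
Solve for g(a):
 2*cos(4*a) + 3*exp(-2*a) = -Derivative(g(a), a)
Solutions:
 g(a) = C1 - sin(4*a)/2 + 3*exp(-2*a)/2


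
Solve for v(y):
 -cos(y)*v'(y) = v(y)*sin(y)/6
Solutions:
 v(y) = C1*cos(y)^(1/6)


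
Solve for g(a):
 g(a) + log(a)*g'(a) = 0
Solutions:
 g(a) = C1*exp(-li(a))


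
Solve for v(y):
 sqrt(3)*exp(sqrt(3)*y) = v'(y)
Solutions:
 v(y) = C1 + exp(sqrt(3)*y)


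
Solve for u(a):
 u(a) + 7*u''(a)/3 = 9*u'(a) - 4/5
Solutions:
 u(a) = C1*exp(a*(27 - sqrt(645))/14) + C2*exp(a*(sqrt(645) + 27)/14) - 4/5


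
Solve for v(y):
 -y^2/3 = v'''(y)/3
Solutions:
 v(y) = C1 + C2*y + C3*y^2 - y^5/60


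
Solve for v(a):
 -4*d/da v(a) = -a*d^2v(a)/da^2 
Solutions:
 v(a) = C1 + C2*a^5


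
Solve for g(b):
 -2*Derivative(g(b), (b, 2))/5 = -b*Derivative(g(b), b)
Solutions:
 g(b) = C1 + C2*erfi(sqrt(5)*b/2)


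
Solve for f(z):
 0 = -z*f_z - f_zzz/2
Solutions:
 f(z) = C1 + Integral(C2*airyai(-2^(1/3)*z) + C3*airybi(-2^(1/3)*z), z)


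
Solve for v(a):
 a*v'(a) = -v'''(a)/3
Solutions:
 v(a) = C1 + Integral(C2*airyai(-3^(1/3)*a) + C3*airybi(-3^(1/3)*a), a)


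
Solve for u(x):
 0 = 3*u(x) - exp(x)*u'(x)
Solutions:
 u(x) = C1*exp(-3*exp(-x))


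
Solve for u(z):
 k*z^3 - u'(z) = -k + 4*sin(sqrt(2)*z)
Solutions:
 u(z) = C1 + k*z^4/4 + k*z + 2*sqrt(2)*cos(sqrt(2)*z)


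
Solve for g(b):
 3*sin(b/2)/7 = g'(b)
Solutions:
 g(b) = C1 - 6*cos(b/2)/7


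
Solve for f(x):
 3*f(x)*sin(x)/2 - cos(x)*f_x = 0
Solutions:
 f(x) = C1/cos(x)^(3/2)


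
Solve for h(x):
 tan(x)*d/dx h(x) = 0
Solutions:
 h(x) = C1


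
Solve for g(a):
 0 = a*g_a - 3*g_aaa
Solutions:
 g(a) = C1 + Integral(C2*airyai(3^(2/3)*a/3) + C3*airybi(3^(2/3)*a/3), a)


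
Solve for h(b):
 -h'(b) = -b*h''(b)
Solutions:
 h(b) = C1 + C2*b^2


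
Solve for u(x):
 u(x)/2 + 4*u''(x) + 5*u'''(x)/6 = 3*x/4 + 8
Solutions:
 u(x) = C1*exp(x*(-32 + 128*2^(1/3)/(5*sqrt(6369) + 1099)^(1/3) + 2^(2/3)*(5*sqrt(6369) + 1099)^(1/3))/20)*sin(2^(1/3)*sqrt(3)*x*(-2^(1/3)*(5*sqrt(6369) + 1099)^(1/3) + 128/(5*sqrt(6369) + 1099)^(1/3))/20) + C2*exp(x*(-32 + 128*2^(1/3)/(5*sqrt(6369) + 1099)^(1/3) + 2^(2/3)*(5*sqrt(6369) + 1099)^(1/3))/20)*cos(2^(1/3)*sqrt(3)*x*(-2^(1/3)*(5*sqrt(6369) + 1099)^(1/3) + 128/(5*sqrt(6369) + 1099)^(1/3))/20) + C3*exp(-x*(128*2^(1/3)/(5*sqrt(6369) + 1099)^(1/3) + 16 + 2^(2/3)*(5*sqrt(6369) + 1099)^(1/3))/10) + 3*x/2 + 16


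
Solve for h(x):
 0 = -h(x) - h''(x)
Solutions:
 h(x) = C1*sin(x) + C2*cos(x)


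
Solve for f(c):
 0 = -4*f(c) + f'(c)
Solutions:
 f(c) = C1*exp(4*c)


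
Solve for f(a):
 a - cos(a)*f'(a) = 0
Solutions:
 f(a) = C1 + Integral(a/cos(a), a)


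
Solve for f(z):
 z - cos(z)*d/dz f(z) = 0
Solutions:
 f(z) = C1 + Integral(z/cos(z), z)


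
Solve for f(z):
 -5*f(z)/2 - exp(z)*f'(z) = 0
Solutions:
 f(z) = C1*exp(5*exp(-z)/2)


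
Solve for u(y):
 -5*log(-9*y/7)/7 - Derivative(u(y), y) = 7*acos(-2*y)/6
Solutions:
 u(y) = C1 - 5*y*log(-y)/7 - 7*y*acos(-2*y)/6 - 10*y*log(3)/7 + 5*y/7 + 5*y*log(7)/7 - 7*sqrt(1 - 4*y^2)/12


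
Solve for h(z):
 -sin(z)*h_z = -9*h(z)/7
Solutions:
 h(z) = C1*(cos(z) - 1)^(9/14)/(cos(z) + 1)^(9/14)


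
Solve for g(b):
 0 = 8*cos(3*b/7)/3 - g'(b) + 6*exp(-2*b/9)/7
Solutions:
 g(b) = C1 + 56*sin(3*b/7)/9 - 27*exp(-2*b/9)/7


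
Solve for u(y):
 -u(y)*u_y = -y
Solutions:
 u(y) = -sqrt(C1 + y^2)
 u(y) = sqrt(C1 + y^2)


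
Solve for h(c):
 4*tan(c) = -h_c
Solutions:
 h(c) = C1 + 4*log(cos(c))


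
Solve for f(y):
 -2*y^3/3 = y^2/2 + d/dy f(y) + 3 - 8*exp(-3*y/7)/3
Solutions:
 f(y) = C1 - y^4/6 - y^3/6 - 3*y - 56*exp(-3*y/7)/9


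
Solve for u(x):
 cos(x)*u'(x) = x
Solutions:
 u(x) = C1 + Integral(x/cos(x), x)


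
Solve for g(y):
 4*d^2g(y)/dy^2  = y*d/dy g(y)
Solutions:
 g(y) = C1 + C2*erfi(sqrt(2)*y/4)


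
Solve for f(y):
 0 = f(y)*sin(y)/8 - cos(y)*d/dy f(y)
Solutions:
 f(y) = C1/cos(y)^(1/8)


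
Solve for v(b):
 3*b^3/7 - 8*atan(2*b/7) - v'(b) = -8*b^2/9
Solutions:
 v(b) = C1 + 3*b^4/28 + 8*b^3/27 - 8*b*atan(2*b/7) + 14*log(4*b^2 + 49)


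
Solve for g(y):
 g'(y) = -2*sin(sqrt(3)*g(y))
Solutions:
 g(y) = sqrt(3)*(-acos((-exp(2*sqrt(3)*C1) - exp(4*sqrt(3)*y))/(exp(2*sqrt(3)*C1) - exp(4*sqrt(3)*y))) + 2*pi)/3
 g(y) = sqrt(3)*acos((-exp(2*sqrt(3)*C1) - exp(4*sqrt(3)*y))/(exp(2*sqrt(3)*C1) - exp(4*sqrt(3)*y)))/3


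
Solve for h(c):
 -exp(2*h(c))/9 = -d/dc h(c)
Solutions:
 h(c) = log(-sqrt(-1/(C1 + c))) - log(2)/2 + log(3)
 h(c) = log(-1/(C1 + c))/2 - log(2)/2 + log(3)


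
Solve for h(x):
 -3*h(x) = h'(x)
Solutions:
 h(x) = C1*exp(-3*x)


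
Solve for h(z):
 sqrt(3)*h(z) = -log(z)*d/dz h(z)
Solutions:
 h(z) = C1*exp(-sqrt(3)*li(z))


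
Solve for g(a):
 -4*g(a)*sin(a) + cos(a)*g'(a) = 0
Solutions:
 g(a) = C1/cos(a)^4


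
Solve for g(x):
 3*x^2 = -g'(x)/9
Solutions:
 g(x) = C1 - 9*x^3


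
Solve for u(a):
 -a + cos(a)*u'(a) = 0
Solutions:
 u(a) = C1 + Integral(a/cos(a), a)


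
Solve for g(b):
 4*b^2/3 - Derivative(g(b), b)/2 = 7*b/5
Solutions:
 g(b) = C1 + 8*b^3/9 - 7*b^2/5


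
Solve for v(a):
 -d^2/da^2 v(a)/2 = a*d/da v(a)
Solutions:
 v(a) = C1 + C2*erf(a)


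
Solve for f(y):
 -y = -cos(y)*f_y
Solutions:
 f(y) = C1 + Integral(y/cos(y), y)


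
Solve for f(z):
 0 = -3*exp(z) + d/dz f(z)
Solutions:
 f(z) = C1 + 3*exp(z)


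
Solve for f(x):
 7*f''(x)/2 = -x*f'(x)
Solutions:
 f(x) = C1 + C2*erf(sqrt(7)*x/7)


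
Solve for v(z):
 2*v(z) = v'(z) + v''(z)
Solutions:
 v(z) = C1*exp(-2*z) + C2*exp(z)


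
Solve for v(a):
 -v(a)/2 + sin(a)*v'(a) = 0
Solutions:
 v(a) = C1*(cos(a) - 1)^(1/4)/(cos(a) + 1)^(1/4)


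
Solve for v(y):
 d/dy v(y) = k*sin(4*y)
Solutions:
 v(y) = C1 - k*cos(4*y)/4


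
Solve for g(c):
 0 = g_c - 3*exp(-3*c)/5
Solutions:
 g(c) = C1 - exp(-3*c)/5


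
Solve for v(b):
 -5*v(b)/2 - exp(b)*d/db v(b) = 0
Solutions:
 v(b) = C1*exp(5*exp(-b)/2)


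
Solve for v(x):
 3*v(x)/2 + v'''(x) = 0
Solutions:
 v(x) = C3*exp(-2^(2/3)*3^(1/3)*x/2) + (C1*sin(2^(2/3)*3^(5/6)*x/4) + C2*cos(2^(2/3)*3^(5/6)*x/4))*exp(2^(2/3)*3^(1/3)*x/4)


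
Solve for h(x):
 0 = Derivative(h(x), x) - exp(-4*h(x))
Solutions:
 h(x) = log(-I*(C1 + 4*x)^(1/4))
 h(x) = log(I*(C1 + 4*x)^(1/4))
 h(x) = log(-(C1 + 4*x)^(1/4))
 h(x) = log(C1 + 4*x)/4


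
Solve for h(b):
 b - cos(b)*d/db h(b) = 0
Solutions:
 h(b) = C1 + Integral(b/cos(b), b)


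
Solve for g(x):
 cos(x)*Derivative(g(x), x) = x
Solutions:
 g(x) = C1 + Integral(x/cos(x), x)


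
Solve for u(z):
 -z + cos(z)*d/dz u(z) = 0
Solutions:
 u(z) = C1 + Integral(z/cos(z), z)


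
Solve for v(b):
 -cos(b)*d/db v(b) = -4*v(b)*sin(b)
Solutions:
 v(b) = C1/cos(b)^4


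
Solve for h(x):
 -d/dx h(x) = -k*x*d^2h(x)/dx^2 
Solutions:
 h(x) = C1 + x^(((re(k) + 1)*re(k) + im(k)^2)/(re(k)^2 + im(k)^2))*(C2*sin(log(x)*Abs(im(k))/(re(k)^2 + im(k)^2)) + C3*cos(log(x)*im(k)/(re(k)^2 + im(k)^2)))


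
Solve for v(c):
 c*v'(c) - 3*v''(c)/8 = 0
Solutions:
 v(c) = C1 + C2*erfi(2*sqrt(3)*c/3)


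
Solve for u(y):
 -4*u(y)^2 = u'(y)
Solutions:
 u(y) = 1/(C1 + 4*y)


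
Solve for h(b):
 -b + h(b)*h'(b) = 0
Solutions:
 h(b) = -sqrt(C1 + b^2)
 h(b) = sqrt(C1 + b^2)


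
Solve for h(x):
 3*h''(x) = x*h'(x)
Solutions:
 h(x) = C1 + C2*erfi(sqrt(6)*x/6)


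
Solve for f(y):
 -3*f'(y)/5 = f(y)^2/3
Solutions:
 f(y) = 9/(C1 + 5*y)


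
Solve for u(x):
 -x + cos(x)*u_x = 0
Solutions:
 u(x) = C1 + Integral(x/cos(x), x)


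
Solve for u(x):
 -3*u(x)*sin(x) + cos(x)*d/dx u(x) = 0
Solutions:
 u(x) = C1/cos(x)^3


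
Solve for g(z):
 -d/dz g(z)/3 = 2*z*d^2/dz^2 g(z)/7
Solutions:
 g(z) = C1 + C2/z^(1/6)


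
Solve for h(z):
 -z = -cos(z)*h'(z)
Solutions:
 h(z) = C1 + Integral(z/cos(z), z)


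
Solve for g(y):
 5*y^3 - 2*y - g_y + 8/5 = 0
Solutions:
 g(y) = C1 + 5*y^4/4 - y^2 + 8*y/5


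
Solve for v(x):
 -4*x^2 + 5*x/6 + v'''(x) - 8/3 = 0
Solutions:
 v(x) = C1 + C2*x + C3*x^2 + x^5/15 - 5*x^4/144 + 4*x^3/9


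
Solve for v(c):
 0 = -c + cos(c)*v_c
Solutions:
 v(c) = C1 + Integral(c/cos(c), c)


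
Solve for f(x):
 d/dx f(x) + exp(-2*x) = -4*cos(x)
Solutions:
 f(x) = C1 - 4*sin(x) + exp(-2*x)/2


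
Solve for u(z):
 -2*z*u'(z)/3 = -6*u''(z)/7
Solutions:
 u(z) = C1 + C2*erfi(sqrt(14)*z/6)


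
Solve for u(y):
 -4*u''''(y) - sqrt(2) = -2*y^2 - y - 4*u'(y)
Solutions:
 u(y) = C1 + C4*exp(y) - y^3/6 - y^2/8 + sqrt(2)*y/4 + (C2*sin(sqrt(3)*y/2) + C3*cos(sqrt(3)*y/2))*exp(-y/2)


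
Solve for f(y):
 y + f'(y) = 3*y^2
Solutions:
 f(y) = C1 + y^3 - y^2/2


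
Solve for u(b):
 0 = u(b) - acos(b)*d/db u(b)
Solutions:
 u(b) = C1*exp(Integral(1/acos(b), b))


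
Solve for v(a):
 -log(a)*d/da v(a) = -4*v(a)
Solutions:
 v(a) = C1*exp(4*li(a))


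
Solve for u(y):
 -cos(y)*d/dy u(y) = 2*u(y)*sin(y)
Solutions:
 u(y) = C1*cos(y)^2


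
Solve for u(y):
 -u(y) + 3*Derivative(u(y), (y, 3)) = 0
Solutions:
 u(y) = C3*exp(3^(2/3)*y/3) + (C1*sin(3^(1/6)*y/2) + C2*cos(3^(1/6)*y/2))*exp(-3^(2/3)*y/6)


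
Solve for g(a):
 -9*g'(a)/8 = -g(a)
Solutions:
 g(a) = C1*exp(8*a/9)


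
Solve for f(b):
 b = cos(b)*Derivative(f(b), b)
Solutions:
 f(b) = C1 + Integral(b/cos(b), b)


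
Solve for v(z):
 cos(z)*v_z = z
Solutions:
 v(z) = C1 + Integral(z/cos(z), z)


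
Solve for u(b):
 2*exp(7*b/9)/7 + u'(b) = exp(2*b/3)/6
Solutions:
 u(b) = C1 - 18*exp(7*b/9)/49 + exp(2*b/3)/4


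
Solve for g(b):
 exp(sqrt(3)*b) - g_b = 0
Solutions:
 g(b) = C1 + sqrt(3)*exp(sqrt(3)*b)/3


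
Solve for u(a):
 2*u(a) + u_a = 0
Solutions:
 u(a) = C1*exp(-2*a)


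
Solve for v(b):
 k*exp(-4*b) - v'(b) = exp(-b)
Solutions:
 v(b) = C1 - k*exp(-4*b)/4 + exp(-b)


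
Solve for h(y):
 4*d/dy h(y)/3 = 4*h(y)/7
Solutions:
 h(y) = C1*exp(3*y/7)


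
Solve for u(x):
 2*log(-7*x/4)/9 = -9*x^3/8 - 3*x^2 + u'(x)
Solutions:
 u(x) = C1 + 9*x^4/32 + x^3 + 2*x*log(-x)/9 + 2*x*(-2*log(2) - 1 + log(7))/9


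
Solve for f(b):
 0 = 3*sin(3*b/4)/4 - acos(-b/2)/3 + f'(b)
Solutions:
 f(b) = C1 + b*acos(-b/2)/3 + sqrt(4 - b^2)/3 + cos(3*b/4)


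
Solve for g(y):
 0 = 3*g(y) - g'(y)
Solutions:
 g(y) = C1*exp(3*y)


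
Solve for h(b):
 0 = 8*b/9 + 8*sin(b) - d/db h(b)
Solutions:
 h(b) = C1 + 4*b^2/9 - 8*cos(b)


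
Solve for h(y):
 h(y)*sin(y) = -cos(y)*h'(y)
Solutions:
 h(y) = C1*cos(y)


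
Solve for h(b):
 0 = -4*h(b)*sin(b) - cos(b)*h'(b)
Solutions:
 h(b) = C1*cos(b)^4


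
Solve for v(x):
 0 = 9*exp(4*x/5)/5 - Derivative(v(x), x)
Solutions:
 v(x) = C1 + 9*exp(4*x/5)/4


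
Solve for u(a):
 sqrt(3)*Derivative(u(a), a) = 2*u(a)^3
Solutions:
 u(a) = -sqrt(6)*sqrt(-1/(C1 + 2*sqrt(3)*a))/2
 u(a) = sqrt(6)*sqrt(-1/(C1 + 2*sqrt(3)*a))/2


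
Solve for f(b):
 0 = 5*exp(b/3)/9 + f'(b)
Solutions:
 f(b) = C1 - 5*exp(b/3)/3


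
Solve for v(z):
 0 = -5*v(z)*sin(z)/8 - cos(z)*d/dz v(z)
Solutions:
 v(z) = C1*cos(z)^(5/8)


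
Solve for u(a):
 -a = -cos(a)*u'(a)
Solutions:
 u(a) = C1 + Integral(a/cos(a), a)


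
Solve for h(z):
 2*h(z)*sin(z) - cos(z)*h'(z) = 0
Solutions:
 h(z) = C1/cos(z)^2


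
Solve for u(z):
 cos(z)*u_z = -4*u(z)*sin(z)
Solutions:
 u(z) = C1*cos(z)^4


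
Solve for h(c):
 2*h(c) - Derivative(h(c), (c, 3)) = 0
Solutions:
 h(c) = C3*exp(2^(1/3)*c) + (C1*sin(2^(1/3)*sqrt(3)*c/2) + C2*cos(2^(1/3)*sqrt(3)*c/2))*exp(-2^(1/3)*c/2)


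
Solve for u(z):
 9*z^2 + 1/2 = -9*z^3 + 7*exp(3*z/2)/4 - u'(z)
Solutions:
 u(z) = C1 - 9*z^4/4 - 3*z^3 - z/2 + 7*exp(3*z/2)/6


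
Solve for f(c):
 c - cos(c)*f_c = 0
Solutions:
 f(c) = C1 + Integral(c/cos(c), c)


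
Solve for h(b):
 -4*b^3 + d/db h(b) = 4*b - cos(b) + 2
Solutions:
 h(b) = C1 + b^4 + 2*b^2 + 2*b - sin(b)


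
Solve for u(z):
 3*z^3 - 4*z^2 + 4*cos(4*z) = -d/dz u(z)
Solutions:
 u(z) = C1 - 3*z^4/4 + 4*z^3/3 - sin(4*z)


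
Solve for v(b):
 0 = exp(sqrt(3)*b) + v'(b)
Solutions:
 v(b) = C1 - sqrt(3)*exp(sqrt(3)*b)/3


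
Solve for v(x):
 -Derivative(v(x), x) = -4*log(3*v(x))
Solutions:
 -Integral(1/(log(_y) + log(3)), (_y, v(x)))/4 = C1 - x


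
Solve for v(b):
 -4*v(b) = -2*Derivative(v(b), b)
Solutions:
 v(b) = C1*exp(2*b)


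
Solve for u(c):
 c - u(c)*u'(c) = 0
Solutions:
 u(c) = -sqrt(C1 + c^2)
 u(c) = sqrt(C1 + c^2)


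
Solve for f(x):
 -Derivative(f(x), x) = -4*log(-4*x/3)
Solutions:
 f(x) = C1 + 4*x*log(-x) + 4*x*(-log(3) - 1 + 2*log(2))


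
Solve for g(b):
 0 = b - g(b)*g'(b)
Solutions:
 g(b) = -sqrt(C1 + b^2)
 g(b) = sqrt(C1 + b^2)


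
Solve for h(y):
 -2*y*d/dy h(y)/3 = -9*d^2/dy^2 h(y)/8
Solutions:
 h(y) = C1 + C2*erfi(2*sqrt(6)*y/9)


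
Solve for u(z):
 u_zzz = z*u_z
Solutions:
 u(z) = C1 + Integral(C2*airyai(z) + C3*airybi(z), z)


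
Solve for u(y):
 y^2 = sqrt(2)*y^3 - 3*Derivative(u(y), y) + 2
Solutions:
 u(y) = C1 + sqrt(2)*y^4/12 - y^3/9 + 2*y/3


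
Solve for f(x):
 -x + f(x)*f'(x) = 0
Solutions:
 f(x) = -sqrt(C1 + x^2)
 f(x) = sqrt(C1 + x^2)


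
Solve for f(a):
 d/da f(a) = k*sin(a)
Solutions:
 f(a) = C1 - k*cos(a)


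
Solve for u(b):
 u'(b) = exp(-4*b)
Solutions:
 u(b) = C1 - exp(-4*b)/4


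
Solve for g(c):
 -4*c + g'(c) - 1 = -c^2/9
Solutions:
 g(c) = C1 - c^3/27 + 2*c^2 + c


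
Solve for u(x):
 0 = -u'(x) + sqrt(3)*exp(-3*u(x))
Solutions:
 u(x) = log(C1 + 3*sqrt(3)*x)/3
 u(x) = log((-3^(1/3) - 3^(5/6)*I)*(C1 + sqrt(3)*x)^(1/3)/2)
 u(x) = log((-3^(1/3) + 3^(5/6)*I)*(C1 + sqrt(3)*x)^(1/3)/2)


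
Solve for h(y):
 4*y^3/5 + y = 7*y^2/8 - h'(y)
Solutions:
 h(y) = C1 - y^4/5 + 7*y^3/24 - y^2/2


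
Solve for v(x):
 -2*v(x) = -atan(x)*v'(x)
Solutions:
 v(x) = C1*exp(2*Integral(1/atan(x), x))


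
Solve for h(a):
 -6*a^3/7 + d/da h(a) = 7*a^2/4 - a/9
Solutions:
 h(a) = C1 + 3*a^4/14 + 7*a^3/12 - a^2/18


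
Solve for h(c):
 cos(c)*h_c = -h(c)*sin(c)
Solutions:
 h(c) = C1*cos(c)


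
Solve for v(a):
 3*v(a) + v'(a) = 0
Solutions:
 v(a) = C1*exp(-3*a)


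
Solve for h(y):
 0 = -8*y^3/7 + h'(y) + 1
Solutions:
 h(y) = C1 + 2*y^4/7 - y


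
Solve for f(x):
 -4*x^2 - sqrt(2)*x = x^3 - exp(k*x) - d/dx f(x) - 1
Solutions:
 f(x) = C1 + x^4/4 + 4*x^3/3 + sqrt(2)*x^2/2 - x - exp(k*x)/k


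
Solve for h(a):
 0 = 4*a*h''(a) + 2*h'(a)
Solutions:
 h(a) = C1 + C2*sqrt(a)


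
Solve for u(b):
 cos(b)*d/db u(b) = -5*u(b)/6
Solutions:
 u(b) = C1*(sin(b) - 1)^(5/12)/(sin(b) + 1)^(5/12)


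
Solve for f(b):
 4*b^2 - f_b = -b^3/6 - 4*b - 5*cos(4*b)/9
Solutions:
 f(b) = C1 + b^4/24 + 4*b^3/3 + 2*b^2 + 5*sin(4*b)/36


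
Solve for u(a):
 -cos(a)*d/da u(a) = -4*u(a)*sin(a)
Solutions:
 u(a) = C1/cos(a)^4


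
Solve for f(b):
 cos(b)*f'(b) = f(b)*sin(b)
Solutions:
 f(b) = C1/cos(b)


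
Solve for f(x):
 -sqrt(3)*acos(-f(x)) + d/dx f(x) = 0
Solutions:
 Integral(1/acos(-_y), (_y, f(x))) = C1 + sqrt(3)*x


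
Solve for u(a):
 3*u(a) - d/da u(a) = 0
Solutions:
 u(a) = C1*exp(3*a)


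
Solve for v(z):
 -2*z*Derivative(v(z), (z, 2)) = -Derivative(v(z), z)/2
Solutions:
 v(z) = C1 + C2*z^(5/4)


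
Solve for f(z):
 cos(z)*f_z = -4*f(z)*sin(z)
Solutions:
 f(z) = C1*cos(z)^4


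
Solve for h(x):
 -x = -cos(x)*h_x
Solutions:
 h(x) = C1 + Integral(x/cos(x), x)


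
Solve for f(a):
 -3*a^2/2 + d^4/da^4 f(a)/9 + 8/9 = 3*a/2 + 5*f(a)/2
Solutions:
 f(a) = C1*exp(-2^(3/4)*sqrt(3)*5^(1/4)*a/2) + C2*exp(2^(3/4)*sqrt(3)*5^(1/4)*a/2) + C3*sin(2^(3/4)*sqrt(3)*5^(1/4)*a/2) + C4*cos(2^(3/4)*sqrt(3)*5^(1/4)*a/2) - 3*a^2/5 - 3*a/5 + 16/45


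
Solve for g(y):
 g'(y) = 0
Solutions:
 g(y) = C1


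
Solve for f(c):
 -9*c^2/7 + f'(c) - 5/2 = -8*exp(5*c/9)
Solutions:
 f(c) = C1 + 3*c^3/7 + 5*c/2 - 72*exp(5*c/9)/5


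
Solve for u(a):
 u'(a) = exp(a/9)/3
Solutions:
 u(a) = C1 + 3*exp(a/9)


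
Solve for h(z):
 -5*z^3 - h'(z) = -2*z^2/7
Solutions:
 h(z) = C1 - 5*z^4/4 + 2*z^3/21


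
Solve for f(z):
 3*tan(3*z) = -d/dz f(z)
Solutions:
 f(z) = C1 + log(cos(3*z))


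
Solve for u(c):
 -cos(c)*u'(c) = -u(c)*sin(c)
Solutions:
 u(c) = C1/cos(c)


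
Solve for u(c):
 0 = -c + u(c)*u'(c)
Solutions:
 u(c) = -sqrt(C1 + c^2)
 u(c) = sqrt(C1 + c^2)


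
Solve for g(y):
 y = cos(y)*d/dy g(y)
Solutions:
 g(y) = C1 + Integral(y/cos(y), y)


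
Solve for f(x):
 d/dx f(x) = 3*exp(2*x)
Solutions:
 f(x) = C1 + 3*exp(2*x)/2


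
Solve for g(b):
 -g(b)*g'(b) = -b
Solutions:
 g(b) = -sqrt(C1 + b^2)
 g(b) = sqrt(C1 + b^2)


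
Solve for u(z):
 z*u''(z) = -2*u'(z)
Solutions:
 u(z) = C1 + C2/z


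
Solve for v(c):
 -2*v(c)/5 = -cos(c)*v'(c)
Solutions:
 v(c) = C1*(sin(c) + 1)^(1/5)/(sin(c) - 1)^(1/5)


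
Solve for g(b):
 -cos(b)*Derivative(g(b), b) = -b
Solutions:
 g(b) = C1 + Integral(b/cos(b), b)


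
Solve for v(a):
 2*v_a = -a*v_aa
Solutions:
 v(a) = C1 + C2/a


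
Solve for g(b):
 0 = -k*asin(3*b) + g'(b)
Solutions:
 g(b) = C1 + k*(b*asin(3*b) + sqrt(1 - 9*b^2)/3)


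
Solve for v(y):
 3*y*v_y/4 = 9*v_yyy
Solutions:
 v(y) = C1 + Integral(C2*airyai(18^(1/3)*y/6) + C3*airybi(18^(1/3)*y/6), y)


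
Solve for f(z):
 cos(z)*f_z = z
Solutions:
 f(z) = C1 + Integral(z/cos(z), z)


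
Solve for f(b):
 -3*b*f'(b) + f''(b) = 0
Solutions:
 f(b) = C1 + C2*erfi(sqrt(6)*b/2)


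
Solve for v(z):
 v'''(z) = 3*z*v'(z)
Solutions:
 v(z) = C1 + Integral(C2*airyai(3^(1/3)*z) + C3*airybi(3^(1/3)*z), z)
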